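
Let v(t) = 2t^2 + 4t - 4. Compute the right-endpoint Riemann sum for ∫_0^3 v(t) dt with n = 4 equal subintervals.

Δt = (3 − 0)/4 = 0.75.
Right endpoints: 0.75, 1.5, 2.25, 3.
v(0.75) = 0.125, v(1.5) = 6.5, v(2.25) = 15.125, v(3) = 26.
Sum = Δt · [v(0.75) + v(1.5) + v(2.25) + v(3)].
Sum = 35.8125.

35.8125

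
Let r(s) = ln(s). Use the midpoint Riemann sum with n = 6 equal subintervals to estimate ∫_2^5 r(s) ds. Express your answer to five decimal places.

Δs = (5 − 2)/6 = 0.5.
Midpoints: 2.25, 2.75, 3.25, 3.75, 4.25, 4.75.
r(2.25) ≈ 0.81093, r(2.75) ≈ 1.01160, r(3.25) ≈ 1.17865, r(3.75) ≈ 1.32176, r(4.25) ≈ 1.44692, r(4.75) ≈ 1.55814.
Sum = Δs · [r(2.25) + r(2.75) + r(3.25) + ...].
Sum ≈ 3.66400.

3.66400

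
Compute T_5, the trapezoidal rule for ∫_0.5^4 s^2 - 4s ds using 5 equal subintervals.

-9.9225

Δs = (4 − 0.5)/5 = 0.7.
f(0.5) = -1.75, f(1.2) = -3.36, f(1.9) = -3.99, f(2.6) = -3.64, f(3.3) = -2.31, f(4) = 0.
T_5 = (Δs/2)·[f(s_0) + 2f(s_1) + ... + 2f(s_{4}) + f(s_5)].
Sum = -9.9225.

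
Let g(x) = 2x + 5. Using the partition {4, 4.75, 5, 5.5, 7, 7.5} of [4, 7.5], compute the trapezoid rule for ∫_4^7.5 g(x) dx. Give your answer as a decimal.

Subinterval widths: 0.75, 0.25, 0.5, 1.5, 0.5.
g(4) = 13, g(4.75) = 14.5, g(5) = 15, g(5.5) = 16, g(7) = 19, g(7.5) = 20.
On each subinterval the trapezoid contributes (Δx_i/2)·[g(x_{i-1}) + g(x_i)].
Sum = 57.75.

57.75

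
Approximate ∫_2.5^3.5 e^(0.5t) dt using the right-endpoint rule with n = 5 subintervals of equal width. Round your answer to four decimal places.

4.7587

Δt = (3.5 − 2.5)/5 = 0.2.
Right endpoints: 2.7, 2.9, 3.1, 3.3, 3.5.
f(2.7) ≈ 3.8574, f(2.9) ≈ 4.2631, f(3.1) ≈ 4.7115, f(3.3) ≈ 5.2070, f(3.5) ≈ 5.7546.
Sum = Δt · [f(2.7) + f(2.9) + f(3.1) + f(3.3) + f(3.5)].
Sum ≈ 4.7587.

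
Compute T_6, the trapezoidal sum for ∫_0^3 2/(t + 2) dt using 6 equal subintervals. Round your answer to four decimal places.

1.8413

Δt = (3 − 0)/6 = 0.5.
f(0) = 1, f(0.5) = 0.8, f(1) = 2/3, f(1.5) = 4/7, f(2) = 0.5, f(2.5) = 4/9, f(3) = 0.4.
T_6 = (Δt/2)·[f(t_0) + 2f(t_1) + ... + 2f(t_{5}) + f(t_6)].
Sum ≈ 1.8413.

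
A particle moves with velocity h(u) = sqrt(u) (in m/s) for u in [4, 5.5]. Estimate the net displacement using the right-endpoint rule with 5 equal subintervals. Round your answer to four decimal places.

Δu = (5.5 − 4)/5 = 0.3.
Right endpoints: 4.3, 4.6, 4.9, 5.2, 5.5.
h(4.3) ≈ 2.0736, h(4.6) ≈ 2.1448, h(4.9) ≈ 2.2136, h(5.2) ≈ 2.2804, h(5.5) ≈ 2.3452.
Sum = Δu · [h(4.3) + h(4.6) + h(4.9) + h(5.2) + h(5.5)].
Sum ≈ 3.3173.

3.3173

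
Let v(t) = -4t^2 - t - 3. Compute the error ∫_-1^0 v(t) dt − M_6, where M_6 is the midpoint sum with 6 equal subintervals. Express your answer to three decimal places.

-0.009

Exact integral: ∫_-1^0 v(t) dt ≈ -3.83333.
M_6 ≈ -3.82407.
Error ≈ -3.83333 − (-3.82407) ≈ -0.009.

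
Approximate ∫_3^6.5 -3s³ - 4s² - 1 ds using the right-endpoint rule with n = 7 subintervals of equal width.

-1837.5

Δs = (6.5 − 3)/7 = 0.5.
Right endpoints: 3.5, 4, 4.5, 5, 5.5, 6, 6.5.
f(3.5) = -178.625, f(4) = -257, f(4.5) = -355.375, f(5) = -476, f(5.5) = -621.125, f(6) = -793, f(6.5) = -993.875.
Sum = Δs · [f(3.5) + f(4) + f(4.5) + ...].
Sum = -1837.5.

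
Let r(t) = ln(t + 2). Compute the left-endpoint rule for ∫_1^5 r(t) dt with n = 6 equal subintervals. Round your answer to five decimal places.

Δt = (5 − 1)/6 = 2/3.
Left endpoints: 1, 5/3, 7/3, 3, 11/3, 13/3.
r(1) ≈ 1.09861, r(5/3) ≈ 1.29928, r(7/3) ≈ 1.46634, r(3) ≈ 1.60944, r(11/3) ≈ 1.73460, r(13/3) ≈ 1.84583.
Sum = Δt · [r(1) + r(5/3) + r(7/3) + ...].
Sum ≈ 6.03607.

6.03607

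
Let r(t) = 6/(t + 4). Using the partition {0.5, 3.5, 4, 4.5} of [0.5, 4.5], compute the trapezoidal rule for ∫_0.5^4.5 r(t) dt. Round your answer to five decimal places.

3.95147

Subinterval widths: 3, 0.5, 0.5.
r(0.5) = 4/3, r(3.5) = 0.8, r(4) = 0.75, r(4.5) = 12/17.
On each subinterval the trapezoid contributes (Δt_i/2)·[r(t_{i-1}) + r(t_i)].
Sum ≈ 3.95147.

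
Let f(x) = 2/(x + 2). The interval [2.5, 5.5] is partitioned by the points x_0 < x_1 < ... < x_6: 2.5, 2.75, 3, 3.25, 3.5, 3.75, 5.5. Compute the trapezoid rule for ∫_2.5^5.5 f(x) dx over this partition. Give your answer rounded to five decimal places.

1.02813

Subinterval widths: 0.25, 0.25, 0.25, 0.25, 0.25, 1.75.
f(2.5) = 4/9, f(2.75) = 8/19, f(3) = 0.4, f(3.25) = 8/21, f(3.5) = 4/11, f(3.75) = 8/23, f(5.5) = 4/15.
On each subinterval the trapezoid contributes (Δx_i/2)·[f(x_{i-1}) + f(x_i)].
Sum ≈ 1.02813.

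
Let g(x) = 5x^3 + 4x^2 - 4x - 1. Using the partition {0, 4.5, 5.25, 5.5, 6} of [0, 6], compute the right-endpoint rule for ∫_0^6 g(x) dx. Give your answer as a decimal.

3770.10546875

Subinterval widths: 4.5, 0.75, 0.25, 0.5.
Right endpoints: 4.5, 5.25, 5.5, 6.
g(4.5) = 517.625, g(5.25) = 811.765625, g(5.5) = 929.875, g(6) = 1199.
Sum = Σ Δx_i · g(x_i).
Sum = 3770.10546875.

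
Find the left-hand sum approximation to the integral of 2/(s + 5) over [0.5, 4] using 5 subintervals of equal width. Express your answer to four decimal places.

Δs = (4 − 0.5)/5 = 0.7.
Left endpoints: 0.5, 1.2, 1.9, 2.6, 3.3.
f(0.5) = 4/11, f(1.2) = 10/31, f(1.9) = 20/69, f(2.6) = 5/19, f(3.3) = 20/83.
Sum = Δs · [f(0.5) + f(1.2) + f(1.9) + f(2.6) + f(3.3)].
Sum ≈ 1.0361.

1.0361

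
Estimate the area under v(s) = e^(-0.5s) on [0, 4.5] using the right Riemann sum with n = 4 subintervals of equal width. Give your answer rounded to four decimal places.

1.3329

Δs = (4.5 − 0)/4 = 1.125.
Right endpoints: 1.125, 2.25, 3.375, 4.5.
v(1.125) ≈ 0.5698, v(2.25) ≈ 0.3247, v(3.375) ≈ 0.1850, v(4.5) ≈ 0.1054.
Sum = Δs · [v(1.125) + v(2.25) + v(3.375) + v(4.5)].
Sum ≈ 1.3329.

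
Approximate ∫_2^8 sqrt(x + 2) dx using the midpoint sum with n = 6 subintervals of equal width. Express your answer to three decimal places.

15.752

Δx = (8 − 2)/6 = 1.
Midpoints: 2.5, 3.5, 4.5, 5.5, 6.5, 7.5.
f(2.5) ≈ 2.121, f(3.5) ≈ 2.345, f(4.5) ≈ 2.550, f(5.5) ≈ 2.739, f(6.5) ≈ 2.915, f(7.5) ≈ 3.082.
Sum = Δx · [f(2.5) + f(3.5) + f(4.5) + ...].
Sum ≈ 15.752.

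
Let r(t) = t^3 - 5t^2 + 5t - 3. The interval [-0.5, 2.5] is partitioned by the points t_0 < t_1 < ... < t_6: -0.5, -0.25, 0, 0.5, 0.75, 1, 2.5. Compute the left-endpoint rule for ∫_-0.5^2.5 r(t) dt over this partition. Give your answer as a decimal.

Subinterval widths: 0.25, 0.25, 0.5, 0.25, 0.25, 1.5.
Left endpoints: -0.5, -0.25, 0, 0.5, 0.75, 1.
r(-0.5) = -6.875, r(-0.25) = -4.578125, r(0) = -3, r(0.5) = -1.625, r(0.75) = -1.640625, r(1) = -2.
Sum = Σ Δt_i · r(t_i).
Sum = -8.1796875.

-8.1796875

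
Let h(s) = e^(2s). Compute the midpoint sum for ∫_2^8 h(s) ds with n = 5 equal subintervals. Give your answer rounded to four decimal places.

Δs = (8 − 2)/5 = 1.2.
Midpoints: 2.6, 3.8, 5, 6.2, 7.4.
h(2.6) ≈ 181.2722, h(3.8) ≈ 1998.1959, h(5) ≈ 22026.4658, h(6.2) ≈ 242801.6175, h(7.4) ≈ 2676445.0552.
Sum = Δs · [h(2.6) + h(3.8) + h(5) + h(6.2) + h(7.4)].
Sum ≈ 3532143.1279.

3532143.1279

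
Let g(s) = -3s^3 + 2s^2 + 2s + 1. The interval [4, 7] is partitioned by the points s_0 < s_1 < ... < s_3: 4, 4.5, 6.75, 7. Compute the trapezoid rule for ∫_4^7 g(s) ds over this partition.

Subinterval widths: 0.5, 2.25, 0.25.
g(4) = -151, g(4.5) = -222.875, g(6.75) = -817.015625, g(7) = -916.
On each subinterval the trapezoid contributes (Δs_i/2)·[g(s_{i-1}) + g(s_i)].
Sum = -1479.97265625.

-1479.97265625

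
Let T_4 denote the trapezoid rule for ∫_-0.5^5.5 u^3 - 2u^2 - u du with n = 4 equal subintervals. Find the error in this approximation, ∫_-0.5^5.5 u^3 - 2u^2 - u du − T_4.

Exact integral: ∫_-0.5^5.5 f(u) du = 102.75.
T_4 = 115.125.
Error = 102.75 − 115.125 = -12.375.

-12.375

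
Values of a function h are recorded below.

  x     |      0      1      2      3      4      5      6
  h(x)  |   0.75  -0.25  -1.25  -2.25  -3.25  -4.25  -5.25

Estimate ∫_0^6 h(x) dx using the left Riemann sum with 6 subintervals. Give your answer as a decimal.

-10.5

Δx = 1.
Sum = 1·[0.75 + (-0.25) + (-1.25) + (-2.25) + (-3.25) + (-4.25)] = -10.5.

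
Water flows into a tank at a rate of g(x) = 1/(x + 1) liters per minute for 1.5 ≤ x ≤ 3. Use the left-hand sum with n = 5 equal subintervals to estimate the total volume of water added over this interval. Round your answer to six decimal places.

Δx = (3 − 1.5)/5 = 0.3.
Left endpoints: 1.5, 1.8, 2.1, 2.4, 2.7.
g(1.5) = 0.4, g(1.8) = 5/14, g(2.1) = 10/31, g(2.4) = 5/17, g(2.7) = 10/37.
Sum = Δx · [g(1.5) + g(1.8) + g(2.1) + g(2.4) + g(2.7)].
Sum ≈ 0.493233.

0.493233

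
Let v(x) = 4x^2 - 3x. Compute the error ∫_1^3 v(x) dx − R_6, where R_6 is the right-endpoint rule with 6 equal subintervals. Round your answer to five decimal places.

-4.48148

Exact integral: ∫_1^3 v(x) dx ≈ 22.6666667.
R_6 ≈ 27.1481481.
Error ≈ 22.6666667 − 27.1481481 ≈ -4.48148.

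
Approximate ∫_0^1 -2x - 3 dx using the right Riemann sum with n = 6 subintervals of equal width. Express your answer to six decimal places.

-4.166667

Δx = (1 − 0)/6 = 1/6.
Right endpoints: 1/6, 1/3, 0.5, 2/3, 5/6, 1.
f(1/6) = -10/3, f(1/3) = -11/3, f(0.5) = -4, f(2/3) = -13/3, f(5/6) = -14/3, f(1) = -5.
Sum = Δx · [f(1/6) + f(1/3) + f(0.5) + ...].
Sum ≈ -4.166667.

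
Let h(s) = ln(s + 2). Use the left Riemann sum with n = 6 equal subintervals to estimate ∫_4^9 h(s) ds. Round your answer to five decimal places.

Δs = (9 − 4)/6 = 5/6.
Left endpoints: 4, 29/6, 17/3, 6.5, 22/3, 49/6.
h(4) ≈ 1.79176, h(29/6) ≈ 1.92181, h(17/3) ≈ 2.03688, h(6.5) ≈ 2.14007, h(22/3) ≈ 2.23359, h(49/6) ≈ 2.31911.
Sum = Δs · [h(4) + h(29/6) + h(17/3) + ...].
Sum ≈ 10.36936.

10.36936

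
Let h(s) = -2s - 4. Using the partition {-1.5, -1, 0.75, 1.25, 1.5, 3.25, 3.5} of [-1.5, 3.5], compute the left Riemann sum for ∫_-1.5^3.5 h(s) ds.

Subinterval widths: 0.5, 1.75, 0.5, 0.25, 1.75, 0.25.
Left endpoints: -1.5, -1, 0.75, 1.25, 1.5, 3.25.
h(-1.5) = -1, h(-1) = -2, h(0.75) = -5.5, h(1.25) = -6.5, h(1.5) = -7, h(3.25) = -10.5.
Sum = Σ Δs_i · h(s_i).
Sum = -23.25.

-23.25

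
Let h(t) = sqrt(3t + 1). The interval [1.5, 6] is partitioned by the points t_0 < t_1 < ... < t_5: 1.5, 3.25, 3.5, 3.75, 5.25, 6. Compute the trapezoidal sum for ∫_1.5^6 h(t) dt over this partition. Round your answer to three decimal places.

Subinterval widths: 1.75, 0.25, 0.25, 1.5, 0.75.
h(1.5) ≈ 2.345, h(3.25) ≈ 3.279, h(3.5) ≈ 3.391, h(3.75) ≈ 3.500, h(5.25) ≈ 4.093, h(6) ≈ 4.359.
On each subinterval the trapezoid contributes (Δt_i/2)·[h(t_{i-1}) + h(t_i)].
Sum ≈ 15.480.

15.480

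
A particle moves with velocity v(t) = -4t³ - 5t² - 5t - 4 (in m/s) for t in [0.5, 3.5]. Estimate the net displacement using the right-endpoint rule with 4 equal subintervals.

-363.65625

Δt = (3.5 − 0.5)/4 = 0.75.
Right endpoints: 1.25, 2, 2.75, 3.5.
v(1.25) = -25.875, v(2) = -66, v(2.75) = -138.75, v(3.5) = -254.25.
Sum = Δt · [v(1.25) + v(2) + v(2.75) + v(3.5)].
Sum = -363.65625.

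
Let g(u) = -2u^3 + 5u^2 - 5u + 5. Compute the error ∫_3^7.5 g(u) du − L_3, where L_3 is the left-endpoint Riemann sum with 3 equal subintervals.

Exact integral: ∫_3^7.5 g(u) du = -979.03125.
L_3 = -591.75.
Error = -979.03125 − (-591.75) = -387.28125.

-387.28125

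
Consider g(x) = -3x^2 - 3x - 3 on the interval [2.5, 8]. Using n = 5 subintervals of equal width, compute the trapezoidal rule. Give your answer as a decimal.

-602.8275

Δx = (8 − 2.5)/5 = 1.1.
g(2.5) = -29.25, g(3.6) = -52.68, g(4.7) = -83.37, g(5.8) = -121.32, g(6.9) = -166.53, g(8) = -219.
T_5 = (Δx/2)·[g(x_0) + 2g(x_1) + ... + 2g(x_{4}) + g(x_5)].
Sum = -602.8275.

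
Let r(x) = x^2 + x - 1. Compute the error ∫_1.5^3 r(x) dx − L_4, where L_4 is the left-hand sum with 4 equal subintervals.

Exact integral: ∫_1.5^3 r(x) dx = 9.75.
L_4 = 8.23828125.
Error = 9.75 − 8.23828125 = 1.51171875.

1.51171875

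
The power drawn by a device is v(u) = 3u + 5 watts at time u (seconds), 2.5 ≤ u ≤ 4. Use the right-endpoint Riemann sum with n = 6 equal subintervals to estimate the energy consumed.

Δu = (4 − 2.5)/6 = 0.25.
Right endpoints: 2.75, 3, 3.25, 3.5, 3.75, 4.
v(2.75) = 13.25, v(3) = 14, v(3.25) = 14.75, v(3.5) = 15.5, v(3.75) = 16.25, v(4) = 17.
Sum = Δu · [v(2.75) + v(3) + v(3.25) + ...].
Sum = 22.6875.

22.6875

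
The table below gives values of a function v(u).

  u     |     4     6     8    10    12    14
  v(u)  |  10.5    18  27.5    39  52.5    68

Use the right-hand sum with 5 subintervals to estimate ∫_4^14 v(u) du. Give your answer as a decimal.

410

Δu = 2.
Sum = 2·[18 + 27.5 + 39 + 52.5 + 68] = 410.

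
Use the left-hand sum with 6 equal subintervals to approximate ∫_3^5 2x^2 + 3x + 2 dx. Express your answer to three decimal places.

87.074

Δx = (5 − 3)/6 = 1/3.
Left endpoints: 3, 10/3, 11/3, 4, 13/3, 14/3.
f(3) = 29, f(10/3) = 308/9, f(11/3) = 359/9, f(4) = 46, f(13/3) = 473/9, f(14/3) = 536/9.
Sum = Δx · [f(3) + f(10/3) + f(11/3) + ...].
Sum ≈ 87.074.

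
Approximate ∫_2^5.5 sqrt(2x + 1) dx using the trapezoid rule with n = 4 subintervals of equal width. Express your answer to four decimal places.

10.1195

Δx = (5.5 − 2)/4 = 0.875.
f(2) ≈ 2.2361, f(2.875) ≈ 2.5981, f(3.75) ≈ 2.9155, f(4.625) ≈ 3.2016, f(5.5) ≈ 3.4641.
T_4 = (Δx/2)·[f(x_0) + 2f(x_1) + 2f(x_2) + 2f(x_3) + f(x_4)].
Sum ≈ 10.1195.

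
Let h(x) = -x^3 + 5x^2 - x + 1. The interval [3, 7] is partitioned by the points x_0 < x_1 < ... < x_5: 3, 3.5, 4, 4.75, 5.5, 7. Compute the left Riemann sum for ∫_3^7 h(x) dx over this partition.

-2.33203125

Subinterval widths: 0.5, 0.5, 0.75, 0.75, 1.5.
Left endpoints: 3, 3.5, 4, 4.75, 5.5.
h(3) = 16, h(3.5) = 15.875, h(4) = 13, h(4.75) = 1.890625, h(5.5) = -19.625.
Sum = Σ Δx_i · h(x_i).
Sum = -2.33203125.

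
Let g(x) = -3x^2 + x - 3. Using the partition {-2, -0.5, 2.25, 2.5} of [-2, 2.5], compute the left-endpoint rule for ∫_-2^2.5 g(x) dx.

-41.171875

Subinterval widths: 1.5, 2.75, 0.25.
Left endpoints: -2, -0.5, 2.25.
g(-2) = -17, g(-0.5) = -4.25, g(2.25) = -15.9375.
Sum = Σ Δx_i · g(x_i).
Sum = -41.171875.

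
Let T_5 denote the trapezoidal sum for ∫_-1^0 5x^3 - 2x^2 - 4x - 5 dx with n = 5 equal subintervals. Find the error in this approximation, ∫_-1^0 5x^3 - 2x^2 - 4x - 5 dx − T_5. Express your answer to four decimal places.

Exact integral: ∫_-1^0 f(x) dx ≈ -4.916667.
T_5 = -4.98.
Error ≈ -4.916667 − (-4.98) ≈ 0.0633.

0.0633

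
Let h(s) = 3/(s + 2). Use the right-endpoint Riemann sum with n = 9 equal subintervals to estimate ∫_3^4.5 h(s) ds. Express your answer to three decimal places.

0.776

Δs = (4.5 − 3)/9 = 1/6.
Right endpoints: 19/6, 10/3, 3.5, 11/3, 23/6, 4, 25/6, 13/3, 4.5.
h(19/6) = 18/31, h(10/3) = 0.5625, h(3.5) = 6/11, h(11/3) = 9/17, h(23/6) = 18/35, h(4) = 0.5, h(25/6) = 18/37, h(13/3) = 9/19, h(4.5) = 6/13.
Sum = Δs · [h(19/6) + h(10/3) + h(3.5) + ...].
Sum ≈ 0.776.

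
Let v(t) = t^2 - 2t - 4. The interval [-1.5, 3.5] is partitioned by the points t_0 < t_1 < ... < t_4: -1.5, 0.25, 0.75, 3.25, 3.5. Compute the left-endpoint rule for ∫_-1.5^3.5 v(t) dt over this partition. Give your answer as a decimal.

-12.359375

Subinterval widths: 1.75, 0.5, 2.5, 0.25.
Left endpoints: -1.5, 0.25, 0.75, 3.25.
v(-1.5) = 1.25, v(0.25) = -4.4375, v(0.75) = -4.9375, v(3.25) = 0.0625.
Sum = Σ Δt_i · v(t_i).
Sum = -12.359375.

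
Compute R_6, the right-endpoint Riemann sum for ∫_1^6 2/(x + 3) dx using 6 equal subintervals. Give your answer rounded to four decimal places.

Δx = (6 − 1)/6 = 5/6.
Right endpoints: 11/6, 8/3, 3.5, 13/3, 31/6, 6.
f(11/6) = 12/29, f(8/3) = 6/17, f(3.5) = 4/13, f(13/3) = 3/11, f(31/6) = 12/49, f(6) = 2/9.
Sum = Δx · [f(11/6) + f(8/3) + f(3.5) + ...].
Sum ≈ 1.5119.

1.5119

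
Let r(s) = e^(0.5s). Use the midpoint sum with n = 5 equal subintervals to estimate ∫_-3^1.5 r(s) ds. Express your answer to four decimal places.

3.7560

Δs = (1.5 − (-3))/5 = 0.9.
Midpoints: -2.55, -1.65, -0.75, 0.15, 1.05.
r(-2.55) ≈ 0.2794, r(-1.65) ≈ 0.4382, r(-0.75) ≈ 0.6873, r(0.15) ≈ 1.0779, r(1.05) ≈ 1.6905.
Sum = Δs · [r(-2.55) + r(-1.65) + r(-0.75) + r(0.15) + r(1.05)].
Sum ≈ 3.7560.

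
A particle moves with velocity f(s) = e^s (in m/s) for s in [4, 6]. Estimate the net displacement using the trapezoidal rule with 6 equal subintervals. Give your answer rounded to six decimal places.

352.054591

Δs = (6 − 4)/6 = 1/3.
f(4) ≈ 54.598150, f(13/3) ≈ 76.197857, f(14/3) ≈ 106.342675, f(5) ≈ 148.413159, f(16/3) ≈ 207.127249, f(17/3) ≈ 289.069362, f(6) ≈ 403.428793.
T_6 = (Δs/2)·[f(s_0) + 2f(s_1) + ... + 2f(s_{5}) + f(s_6)].
Sum ≈ 352.054591.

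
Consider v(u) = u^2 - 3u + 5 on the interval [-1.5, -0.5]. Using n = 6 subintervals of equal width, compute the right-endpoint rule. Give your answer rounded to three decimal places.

Δu = (-0.5 − (-1.5))/6 = 1/6.
Right endpoints: -4/3, -7/6, -1, -5/6, -2/3, -0.5.
v(-4/3) = 97/9, v(-7/6) = 355/36, v(-1) = 9, v(-5/6) = 295/36, v(-2/3) = 67/9, v(-0.5) = 6.75.
Sum = Δu · [v(-4/3) + v(-7/6) + v(-1) + ...].
Sum ≈ 8.671.

8.671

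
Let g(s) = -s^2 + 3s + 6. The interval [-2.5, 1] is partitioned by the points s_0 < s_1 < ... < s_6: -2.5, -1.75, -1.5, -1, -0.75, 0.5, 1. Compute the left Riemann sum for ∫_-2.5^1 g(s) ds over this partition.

Subinterval widths: 0.75, 0.25, 0.5, 0.25, 1.25, 0.5.
Left endpoints: -2.5, -1.75, -1.5, -1, -0.75, 0.5.
g(-2.5) = -7.75, g(-1.75) = -2.3125, g(-1.5) = -0.75, g(-1) = 2, g(-0.75) = 3.1875, g(0.5) = 7.25.
Sum = Σ Δs_i · g(s_i).
Sum = 1.34375.

1.34375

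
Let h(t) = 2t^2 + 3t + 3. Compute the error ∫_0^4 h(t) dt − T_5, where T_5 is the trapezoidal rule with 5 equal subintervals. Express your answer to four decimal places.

Exact integral: ∫_0^4 h(t) dt ≈ 78.666667.
T_5 = 79.52.
Error ≈ 78.666667 − 79.52 ≈ -0.8533.

-0.8533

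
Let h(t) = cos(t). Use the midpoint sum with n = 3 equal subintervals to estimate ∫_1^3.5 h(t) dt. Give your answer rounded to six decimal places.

Δt = (3.5 − 1)/3 = 5/6.
Midpoints: 17/12, 2.25, 37/12.
h(17/12) ≈ 0.153520, h(2.25) ≈ -0.628174, h(37/12) ≈ -0.998303.
Sum = Δt · [h(17/12) + h(2.25) + h(37/12)].
Sum ≈ -1.227464.

-1.227464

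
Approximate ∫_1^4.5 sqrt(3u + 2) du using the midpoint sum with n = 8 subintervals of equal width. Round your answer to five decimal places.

Δu = (4.5 − 1)/8 = 0.4375.
Midpoints: 1.21875, 1.65625, 2.09375, 2.53125, 2.96875, 3.40625, 3.84375, 4.28125.
f(1.21875) ≈ 2.37829, f(1.65625) ≈ 2.63984, f(2.09375) ≈ 2.87772, f(2.53125) ≈ 3.09738, f(2.96875) ≈ 3.30246, f(3.40625) ≈ 3.49553, f(3.84375) ≈ 3.67848, f(4.28125) ≈ 3.85276.
Sum = Δu · [f(1.21875) + f(1.65625) + f(2.09375) + ...].
Sum ≈ 11.07858.

11.07858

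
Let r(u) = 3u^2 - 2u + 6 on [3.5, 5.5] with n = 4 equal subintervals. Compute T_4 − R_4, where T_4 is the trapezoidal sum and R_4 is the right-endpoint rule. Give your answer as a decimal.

T_4 = 117.75.
R_4 = 130.25.
T_4 − R_4 = -12.5.

-12.5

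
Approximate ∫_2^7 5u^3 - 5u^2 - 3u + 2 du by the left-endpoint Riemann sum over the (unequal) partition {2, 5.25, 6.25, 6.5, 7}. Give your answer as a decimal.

1448.30078125

Subinterval widths: 3.25, 1, 0.25, 0.5.
Left endpoints: 2, 5.25, 6.25, 6.5.
f(2) = 16, f(5.25) = 571.953125, f(6.25) = 1008.640625, f(6.5) = 1144.375.
Sum = Σ Δu_i · f(u_i).
Sum = 1448.30078125.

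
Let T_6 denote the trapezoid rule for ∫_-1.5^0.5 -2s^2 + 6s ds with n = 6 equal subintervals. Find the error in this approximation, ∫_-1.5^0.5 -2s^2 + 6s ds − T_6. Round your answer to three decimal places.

Exact integral: ∫_-1.5^0.5 f(s) ds ≈ -8.33333.
T_6 ≈ -8.40741.
Error ≈ -8.33333 − (-8.40741) ≈ 0.074.

0.074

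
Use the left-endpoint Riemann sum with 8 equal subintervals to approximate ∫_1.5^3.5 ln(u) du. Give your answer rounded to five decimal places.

Δu = (3.5 − 1.5)/8 = 0.25.
Left endpoints: 1.5, 1.75, 2, 2.25, 2.5, 2.75, 3, 3.25.
f(1.5) ≈ 0.40547, f(1.75) ≈ 0.55962, f(2) ≈ 0.69315, f(2.25) ≈ 0.81093, f(2.5) ≈ 0.91629, f(2.75) ≈ 1.01160, f(3) ≈ 1.09861, f(3.25) ≈ 1.17865.
Sum = Δu · [f(1.5) + f(1.75) + f(2) + ...].
Sum ≈ 1.66858.

1.66858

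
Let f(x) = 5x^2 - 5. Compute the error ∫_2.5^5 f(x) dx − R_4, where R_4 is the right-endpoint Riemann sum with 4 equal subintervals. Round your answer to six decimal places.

-30.110677

Exact integral: ∫_2.5^5 f(x) dx ≈ 169.79166667.
R_4 = 199.90234375.
Error ≈ 169.79166667 − 199.90234375 ≈ -30.110677.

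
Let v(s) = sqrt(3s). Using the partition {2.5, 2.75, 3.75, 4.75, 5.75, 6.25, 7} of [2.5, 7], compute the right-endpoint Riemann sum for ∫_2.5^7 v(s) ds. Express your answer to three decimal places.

17.602

Subinterval widths: 0.25, 1, 1, 1, 0.5, 0.75.
Right endpoints: 2.75, 3.75, 4.75, 5.75, 6.25, 7.
v(2.75) ≈ 2.872, v(3.75) ≈ 3.354, v(4.75) ≈ 3.775, v(5.75) ≈ 4.153, v(6.25) ≈ 4.330, v(7) ≈ 4.583.
Sum = Σ Δs_i · v(s_i).
Sum ≈ 17.602.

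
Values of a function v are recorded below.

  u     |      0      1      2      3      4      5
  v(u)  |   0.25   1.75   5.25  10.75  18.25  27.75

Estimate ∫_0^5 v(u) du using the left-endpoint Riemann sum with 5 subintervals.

36.25

Δu = 1.
Sum = 1·[0.25 + 1.75 + 5.25 + 10.75 + 18.25] = 36.25.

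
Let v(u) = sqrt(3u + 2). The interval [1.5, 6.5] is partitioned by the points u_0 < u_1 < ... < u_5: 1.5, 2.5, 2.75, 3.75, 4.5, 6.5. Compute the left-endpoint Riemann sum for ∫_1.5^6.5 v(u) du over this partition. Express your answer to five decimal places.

Subinterval widths: 1, 0.25, 1, 0.75, 2.
Left endpoints: 1.5, 2.5, 2.75, 3.75, 4.5.
v(1.5) ≈ 2.54951, v(2.5) ≈ 3.08221, v(2.75) ≈ 3.20156, v(3.75) ≈ 3.64005, v(4.5) ≈ 3.93700.
Sum = Σ Δu_i · v(u_i).
Sum ≈ 17.12567.

17.12567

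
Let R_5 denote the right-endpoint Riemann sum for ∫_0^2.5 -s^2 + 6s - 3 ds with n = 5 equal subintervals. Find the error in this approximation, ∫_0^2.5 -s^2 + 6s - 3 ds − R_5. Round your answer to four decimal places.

Exact integral: ∫_0^2.5 f(s) ds ≈ 6.041667.
R_5 = 8.125.
Error ≈ 6.041667 − 8.125 ≈ -2.0833.

-2.0833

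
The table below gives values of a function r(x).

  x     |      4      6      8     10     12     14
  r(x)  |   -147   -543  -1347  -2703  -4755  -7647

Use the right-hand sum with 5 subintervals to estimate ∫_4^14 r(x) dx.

Δx = 2.
Sum = 2·[(-543) + (-1347) + (-2703) + (-4755) + (-7647)] = -33990.

-33990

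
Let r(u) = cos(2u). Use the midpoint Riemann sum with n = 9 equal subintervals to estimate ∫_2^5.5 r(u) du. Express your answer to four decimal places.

Δu = (5.5 − 2)/9 = 7/18.
Midpoints: 79/36, 31/12, 107/36, 121/36, 3.75, 149/36, 163/36, 59/12, 191/36.
r(79/36) ≈ -0.3179, r(31/12) ≈ 0.4388, r(107/36) ≈ 0.9432, r(121/36) ≈ 0.9052, r(3.75) ≈ 0.3466, r(149/36) ≈ -0.4112, r(163/36) ≈ -0.9326, r(59/12) ≈ -0.9177, r(191/36) ≈ -0.3751.
Sum = Δu · [r(79/36) + r(31/12) + r(107/36) + ...].
Sum ≈ -0.1247.

-0.1247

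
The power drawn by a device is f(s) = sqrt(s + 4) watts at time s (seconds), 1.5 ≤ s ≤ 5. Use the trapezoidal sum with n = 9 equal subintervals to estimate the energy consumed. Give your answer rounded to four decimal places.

9.4003

Δs = (5 − 1.5)/9 = 7/18.
f(1.5) ≈ 2.3452, f(17/9) ≈ 2.4267, f(41/18) ≈ 2.5055, f(8/3) ≈ 2.5820, f(55/18) ≈ 2.6562, f(31/9) ≈ 2.7285, f(23/6) ≈ 2.7988, f(38/9) ≈ 2.8674, f(83/18) ≈ 2.9345, f(5) ≈ 3.0000.
T_9 = (Δs/2)·[f(s_0) + 2f(s_1) + ... + 2f(s_{8}) + f(s_9)].
Sum ≈ 9.4003.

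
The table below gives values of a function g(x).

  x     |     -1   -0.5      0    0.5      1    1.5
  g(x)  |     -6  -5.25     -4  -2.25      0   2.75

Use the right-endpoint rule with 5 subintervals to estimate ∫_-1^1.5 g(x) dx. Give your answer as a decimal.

Δx = 0.5.
Sum = 0.5·[(-5.25) + (-4) + (-2.25) + 0 + 2.75] = -4.375.

-4.375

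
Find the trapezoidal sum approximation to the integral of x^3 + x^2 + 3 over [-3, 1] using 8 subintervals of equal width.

Δx = (1 − (-3))/8 = 0.5.
f(-3) = -15, f(-2.5) = -6.375, f(-2) = -1, f(-1.5) = 1.875, f(-1) = 3, f(-0.5) = 3.125, f(0) = 3, f(0.5) = 3.375, f(1) = 5.
T_8 = (Δx/2)·[f(x_0) + 2f(x_1) + ... + 2f(x_{7}) + f(x_8)].
Sum = 1.

1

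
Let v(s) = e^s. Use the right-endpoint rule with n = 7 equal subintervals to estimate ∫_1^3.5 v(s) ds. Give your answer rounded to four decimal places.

Δs = (3.5 − 1)/7 = 5/14.
Right endpoints: 19/14, 12/7, 29/14, 17/7, 39/14, 22/7, 3.5.
v(19/14) ≈ 3.8851, v(12/7) ≈ 5.5527, v(29/14) ≈ 7.9362, v(17/7) ≈ 11.3427, v(39/14) ≈ 16.2114, v(22/7) ≈ 23.1700, v(3.5) ≈ 33.1155.
Sum = Δs · [v(19/14) + v(12/7) + v(29/14) + ...].
Sum ≈ 36.1477.

36.1477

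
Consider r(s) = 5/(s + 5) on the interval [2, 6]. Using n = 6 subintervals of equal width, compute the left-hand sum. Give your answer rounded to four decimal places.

2.3488

Δs = (6 − 2)/6 = 2/3.
Left endpoints: 2, 8/3, 10/3, 4, 14/3, 16/3.
r(2) = 5/7, r(8/3) = 15/23, r(10/3) = 0.6, r(4) = 5/9, r(14/3) = 15/29, r(16/3) = 15/31.
Sum = Δs · [r(2) + r(8/3) + r(10/3) + ...].
Sum ≈ 2.3488.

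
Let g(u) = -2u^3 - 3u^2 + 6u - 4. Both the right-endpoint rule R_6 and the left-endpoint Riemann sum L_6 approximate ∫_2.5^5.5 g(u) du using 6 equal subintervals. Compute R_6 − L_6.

R_6 = -621.
L_6 = -443.25.
R_6 − L_6 = -177.75.

-177.75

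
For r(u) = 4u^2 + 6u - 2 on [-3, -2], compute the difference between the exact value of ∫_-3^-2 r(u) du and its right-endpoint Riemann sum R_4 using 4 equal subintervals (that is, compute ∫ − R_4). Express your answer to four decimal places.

1.7083

Exact integral: ∫_-3^-2 r(u) du ≈ 8.333333.
R_4 = 6.625.
Error ≈ 8.333333 − 6.625 ≈ 1.7083.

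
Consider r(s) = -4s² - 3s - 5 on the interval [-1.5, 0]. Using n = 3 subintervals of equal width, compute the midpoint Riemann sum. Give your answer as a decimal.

Δs = (0 − (-1.5))/3 = 0.5.
Midpoints: -1.25, -0.75, -0.25.
r(-1.25) = -7.5, r(-0.75) = -5, r(-0.25) = -4.5.
Sum = Δs · [r(-1.25) + r(-0.75) + r(-0.25)].
Sum = -8.5.

-8.5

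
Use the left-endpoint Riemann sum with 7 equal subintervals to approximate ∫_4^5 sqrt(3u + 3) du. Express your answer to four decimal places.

4.0342

Δu = (5 − 4)/7 = 1/7.
Left endpoints: 4, 29/7, 30/7, 31/7, 32/7, 33/7, 34/7.
f(4) ≈ 3.8730, f(29/7) ≈ 3.9279, f(30/7) ≈ 3.9821, f(31/7) ≈ 4.0356, f(32/7) ≈ 4.0883, f(33/7) ≈ 4.1404, f(34/7) ≈ 4.1918.
Sum = Δu · [f(4) + f(29/7) + f(30/7) + ...].
Sum ≈ 4.0342.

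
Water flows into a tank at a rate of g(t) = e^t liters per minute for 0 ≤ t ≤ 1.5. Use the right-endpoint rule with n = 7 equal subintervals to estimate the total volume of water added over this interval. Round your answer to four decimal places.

Δt = (1.5 − 0)/7 = 3/14.
Right endpoints: 3/14, 3/7, 9/14, 6/7, 15/14, 9/7, 1.5.
g(3/14) ≈ 1.2390, g(3/7) ≈ 1.5351, g(9/14) ≈ 1.9019, g(6/7) ≈ 2.3564, g(15/14) ≈ 2.9195, g(9/7) ≈ 3.6173, g(1.5) ≈ 4.4817.
Sum = Δt · [g(3/14) + g(3/7) + g(9/14) + ...].
Sum ≈ 3.8680.

3.8680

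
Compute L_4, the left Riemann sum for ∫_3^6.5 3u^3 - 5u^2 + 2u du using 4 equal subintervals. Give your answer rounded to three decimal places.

660.112

Δu = (6.5 − 3)/4 = 0.875.
Left endpoints: 3, 3.875, 4.75, 5.625.
f(3) = 42, f(3.875) = 54901/512, f(4.75) = 218.203125, f(5.625) = 198135/512.
Sum = Δu · [f(3) + f(3.875) + f(4.75) + f(5.625)].
Sum ≈ 660.112.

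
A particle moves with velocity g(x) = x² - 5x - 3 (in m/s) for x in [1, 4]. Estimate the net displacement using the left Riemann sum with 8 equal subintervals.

-25.4296875

Δx = (4 − 1)/8 = 0.375.
Left endpoints: 1, 1.375, 1.75, 2.125, 2.5, 2.875, 3.25, 3.625.
g(1) = -7, g(1.375) = -7.984375, g(1.75) = -8.6875, g(2.125) = -9.109375, g(2.5) = -9.25, g(2.875) = -9.109375, g(3.25) = -8.6875, g(3.625) = -7.984375.
Sum = Δx · [g(1) + g(1.375) + g(1.75) + ...].
Sum = -25.4296875.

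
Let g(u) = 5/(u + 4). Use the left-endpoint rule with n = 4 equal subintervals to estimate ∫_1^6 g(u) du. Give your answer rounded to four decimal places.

3.7976

Δu = (6 − 1)/4 = 1.25.
Left endpoints: 1, 2.25, 3.5, 4.75.
g(1) = 1, g(2.25) = 0.8, g(3.5) = 2/3, g(4.75) = 4/7.
Sum = Δu · [g(1) + g(2.25) + g(3.5) + g(4.75)].
Sum ≈ 3.7976.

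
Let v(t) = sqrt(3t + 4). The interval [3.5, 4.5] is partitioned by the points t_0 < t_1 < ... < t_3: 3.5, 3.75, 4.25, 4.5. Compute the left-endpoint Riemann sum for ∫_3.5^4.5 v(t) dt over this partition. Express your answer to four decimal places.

Subinterval widths: 0.25, 0.5, 0.25.
Left endpoints: 3.5, 3.75, 4.25.
v(3.5) ≈ 3.8079, v(3.75) ≈ 3.9051, v(4.25) ≈ 4.0927.
Sum = Σ Δt_i · v(t_i).
Sum ≈ 3.9277.

3.9277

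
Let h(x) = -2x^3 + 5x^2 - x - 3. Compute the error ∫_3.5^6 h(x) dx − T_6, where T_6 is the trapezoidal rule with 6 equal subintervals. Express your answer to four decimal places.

Exact integral: ∫_3.5^6 h(x) dx ≈ -303.802083.
T_6 ≈ -305.502025.
Error ≈ -303.802083 − (-305.502025) ≈ 1.6999.

1.6999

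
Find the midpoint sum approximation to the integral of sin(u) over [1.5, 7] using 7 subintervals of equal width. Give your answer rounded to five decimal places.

Δu = (7 − 1.5)/7 = 11/14.
Midpoints: 53/28, 75/28, 97/28, 4.25, 141/28, 163/28, 185/28.
f(53/28) ≈ 0.94859, f(75/28) ≈ 0.44665, f(97/28) ≈ -0.31712, f(4.25) ≈ -0.89499, f(141/28) ≈ -0.94818, f(163/28) ≈ -0.44552, f(185/28) ≈ 0.31832.
Sum = Δu · [f(53/28) + f(75/28) + f(97/28) + ...].
Sum ≈ -0.70106.

-0.70106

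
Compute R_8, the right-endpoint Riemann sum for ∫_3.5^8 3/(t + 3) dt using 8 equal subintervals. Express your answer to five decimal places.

Δt = (8 − 3.5)/8 = 0.5625.
Right endpoints: 4.0625, 4.625, 5.1875, 5.75, 6.3125, 6.875, 7.4375, 8.
f(4.0625) = 48/113, f(4.625) = 24/61, f(5.1875) = 48/131, f(5.75) = 12/35, f(6.3125) = 48/149, f(6.875) = 24/79, f(7.4375) = 48/167, f(8) = 3/11.
Sum = Δt · [f(4.0625) + f(4.625) + f(5.1875) + ...].
Sum ≈ 1.52639.

1.52639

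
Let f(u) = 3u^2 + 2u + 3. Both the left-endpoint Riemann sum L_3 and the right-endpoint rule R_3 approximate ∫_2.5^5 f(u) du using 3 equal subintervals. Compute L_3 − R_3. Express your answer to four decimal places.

L_3 ≈ 110.972222.
R_3 ≈ 162.013889.
L_3 − R_3 ≈ -51.0417.

-51.0417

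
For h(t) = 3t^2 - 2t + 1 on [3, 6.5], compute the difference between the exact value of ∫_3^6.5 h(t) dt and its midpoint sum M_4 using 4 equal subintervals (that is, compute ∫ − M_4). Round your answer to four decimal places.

Exact integral: ∫_3^6.5 h(t) dt = 217.875.
M_4 ≈ 217.205078.
Error ≈ 217.875 − 217.205078 ≈ 0.6699.

0.6699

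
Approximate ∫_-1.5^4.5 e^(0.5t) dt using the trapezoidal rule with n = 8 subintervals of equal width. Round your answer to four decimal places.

18.2415

Δt = (4.5 − (-1.5))/8 = 0.75.
f(-1.5) ≈ 0.4724, f(-0.75) ≈ 0.6873, f(0) ≈ 1.0000, f(0.75) ≈ 1.4550, f(1.5) ≈ 2.1170, f(2.25) ≈ 3.0802, f(3) ≈ 4.4817, f(3.75) ≈ 6.5208, f(4.5) ≈ 9.4877.
T_8 = (Δt/2)·[f(t_0) + 2f(t_1) + ... + 2f(t_{7}) + f(t_8)].
Sum ≈ 18.2415.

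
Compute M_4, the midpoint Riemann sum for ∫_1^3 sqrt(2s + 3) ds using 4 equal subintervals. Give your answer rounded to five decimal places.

Δs = (3 − 1)/4 = 0.5.
Midpoints: 1.25, 1.75, 2.25, 2.75.
f(1.25) ≈ 2.34521, f(1.75) ≈ 2.54951, f(2.25) ≈ 2.73861, f(2.75) ≈ 2.91548.
Sum = Δs · [f(1.25) + f(1.75) + f(2.25) + f(2.75)].
Sum ≈ 5.27440.

5.27440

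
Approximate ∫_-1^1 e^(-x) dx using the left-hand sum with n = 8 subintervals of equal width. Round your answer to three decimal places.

Δx = (1 − (-1))/8 = 0.25.
Left endpoints: -1, -0.75, -0.5, -0.25, 0, 0.25, 0.5, 0.75.
f(-1) ≈ 2.718, f(-0.75) ≈ 2.117, f(-0.5) ≈ 1.649, f(-0.25) ≈ 1.284, f(0) ≈ 1.000, f(0.25) ≈ 0.779, f(0.5) ≈ 0.607, f(0.75) ≈ 0.472.
Sum = Δx · [f(-1) + f(-0.75) + f(-0.5) + ...].
Sum ≈ 2.656.

2.656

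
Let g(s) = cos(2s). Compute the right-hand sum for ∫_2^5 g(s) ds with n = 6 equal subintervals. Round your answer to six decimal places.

0.051016

Δs = (5 − 2)/6 = 0.5.
Right endpoints: 2.5, 3, 3.5, 4, 4.5, 5.
g(2.5) ≈ 0.283662, g(3) ≈ 0.960170, g(3.5) ≈ 0.753902, g(4) ≈ -0.145500, g(4.5) ≈ -0.911130, g(5) ≈ -0.839072.
Sum = Δs · [g(2.5) + g(3) + g(3.5) + ...].
Sum ≈ 0.051016.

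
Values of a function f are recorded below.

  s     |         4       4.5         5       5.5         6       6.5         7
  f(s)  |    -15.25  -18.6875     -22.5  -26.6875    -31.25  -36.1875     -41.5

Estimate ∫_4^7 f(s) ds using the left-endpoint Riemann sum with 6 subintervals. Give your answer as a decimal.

Δs = 0.5.
Sum = 0.5·[(-15.25) + (-18.6875) + (-22.5) + (-26.6875) + (-31.25) + (-36.1875)] = -75.28125.

-75.28125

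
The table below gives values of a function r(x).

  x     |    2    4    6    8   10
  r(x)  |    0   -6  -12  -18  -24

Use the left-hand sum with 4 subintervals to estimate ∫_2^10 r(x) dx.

Δx = 2.
Sum = 2·[0 + (-6) + (-12) + (-18)] = -72.

-72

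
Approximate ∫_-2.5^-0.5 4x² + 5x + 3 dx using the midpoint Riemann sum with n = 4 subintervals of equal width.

Δx = (-0.5 − (-2.5))/4 = 0.5.
Midpoints: -2.25, -1.75, -1.25, -0.75.
f(-2.25) = 12, f(-1.75) = 6.5, f(-1.25) = 3, f(-0.75) = 1.5.
Sum = Δx · [f(-2.25) + f(-1.75) + f(-1.25) + f(-0.75)].
Sum = 11.5.

11.5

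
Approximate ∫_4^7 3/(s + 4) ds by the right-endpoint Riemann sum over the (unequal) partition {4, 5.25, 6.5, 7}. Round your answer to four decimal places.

Subinterval widths: 1.25, 1.25, 0.5.
Right endpoints: 5.25, 6.5, 7.
f(5.25) = 12/37, f(6.5) = 2/7, f(7) = 3/11.
Sum = Σ Δs_i · f(s_i).
Sum ≈ 0.8989.

0.8989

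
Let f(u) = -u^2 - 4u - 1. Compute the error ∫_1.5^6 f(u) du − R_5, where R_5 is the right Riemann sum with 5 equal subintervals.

Exact integral: ∫_1.5^6 f(u) du = -142.875.
R_5 = -166.77.
Error = -142.875 − (-166.77) = 23.895.

23.895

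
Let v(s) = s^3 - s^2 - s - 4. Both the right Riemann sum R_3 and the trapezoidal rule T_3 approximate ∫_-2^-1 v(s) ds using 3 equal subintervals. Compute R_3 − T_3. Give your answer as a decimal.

1.5

R_3 ≈ -7.18519.
T_3 ≈ -8.68519.
R_3 − T_3 = 1.5.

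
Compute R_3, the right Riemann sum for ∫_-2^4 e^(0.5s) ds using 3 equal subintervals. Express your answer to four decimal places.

22.2147

Δs = (4 − (-2))/3 = 2.
Right endpoints: 0, 2, 4.
f(0) ≈ 1.0000, f(2) ≈ 2.7183, f(4) ≈ 7.3891.
Sum = Δs · [f(0) + f(2) + f(4)].
Sum ≈ 22.2147.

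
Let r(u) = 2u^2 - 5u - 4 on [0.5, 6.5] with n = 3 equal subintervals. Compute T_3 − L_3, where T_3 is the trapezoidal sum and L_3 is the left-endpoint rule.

T_3 = 62.
L_3 = 8.
T_3 − L_3 = 54.

54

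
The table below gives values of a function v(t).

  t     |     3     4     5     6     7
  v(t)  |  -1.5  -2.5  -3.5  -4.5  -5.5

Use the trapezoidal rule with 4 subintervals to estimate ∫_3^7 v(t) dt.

-14

Δt = 1.
T_4 = (1/2)·[(-1.5) + 2·(-2.5) + 2·(-3.5) + 2·(-4.5) + (-5.5)] = -14.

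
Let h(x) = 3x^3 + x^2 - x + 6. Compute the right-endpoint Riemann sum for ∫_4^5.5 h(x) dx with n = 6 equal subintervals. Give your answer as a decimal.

570.96484375

Δx = (5.5 − 4)/6 = 0.25.
Right endpoints: 4.25, 4.5, 4.75, 5, 5.25, 5.5.
h(4.25) = 250.109375, h(4.5) = 295.125, h(4.75) = 345.328125, h(5) = 401, h(5.25) = 462.421875, h(5.5) = 529.875.
Sum = Δx · [h(4.25) + h(4.5) + h(4.75) + ...].
Sum = 570.96484375.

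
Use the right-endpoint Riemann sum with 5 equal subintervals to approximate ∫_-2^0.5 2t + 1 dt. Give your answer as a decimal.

0

Δt = (0.5 − (-2))/5 = 0.5.
Right endpoints: -1.5, -1, -0.5, 0, 0.5.
f(-1.5) = -2, f(-1) = -1, f(-0.5) = 0, f(0) = 1, f(0.5) = 2.
Sum = Δt · [f(-1.5) + f(-1) + f(-0.5) + f(0) + f(0.5)].
Sum = 0.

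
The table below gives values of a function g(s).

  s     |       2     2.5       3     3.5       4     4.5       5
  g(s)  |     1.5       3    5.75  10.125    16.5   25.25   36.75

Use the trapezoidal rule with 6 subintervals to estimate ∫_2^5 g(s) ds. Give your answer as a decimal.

39.875

Δs = 0.5.
T_6 = (0.5/2)·[1.5 + 2·3 + 2·5.75 + 2·10.125 + 2·16.5 + 2·25.25 + 36.75] = 39.875.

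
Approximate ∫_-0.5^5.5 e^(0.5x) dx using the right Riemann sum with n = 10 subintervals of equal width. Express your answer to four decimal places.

34.4094

Δx = (5.5 − (-0.5))/10 = 0.6.
Right endpoints: 0.1, 0.7, 1.3, 1.9, 2.5, 3.1, 3.7, 4.3, 4.9, 5.5.
f(0.1) ≈ 1.0513, f(0.7) ≈ 1.4191, f(1.3) ≈ 1.9155, f(1.9) ≈ 2.5857, f(2.5) ≈ 3.4903, f(3.1) ≈ 4.7115, f(3.7) ≈ 6.3598, f(4.3) ≈ 8.5849, f(4.9) ≈ 11.5883, f(5.5) ≈ 15.6426.
Sum = Δx · [f(0.1) + f(0.7) + f(1.3) + ...].
Sum ≈ 34.4094.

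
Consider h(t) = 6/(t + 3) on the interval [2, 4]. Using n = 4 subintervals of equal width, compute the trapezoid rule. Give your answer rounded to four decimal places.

2.0213

Δt = (4 − 2)/4 = 0.5.
h(2) = 1.2, h(2.5) = 12/11, h(3) = 1, h(3.5) = 12/13, h(4) = 6/7.
T_4 = (Δt/2)·[h(t_0) + 2h(t_1) + 2h(t_2) + 2h(t_3) + h(t_4)].
Sum ≈ 2.0213.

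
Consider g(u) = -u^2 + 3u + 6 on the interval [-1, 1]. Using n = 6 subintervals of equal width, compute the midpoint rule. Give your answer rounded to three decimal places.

11.352

Δu = (1 − (-1))/6 = 1/3.
Midpoints: -5/6, -0.5, -1/6, 1/6, 0.5, 5/6.
g(-5/6) = 101/36, g(-0.5) = 4.25, g(-1/6) = 197/36, g(1/6) = 233/36, g(0.5) = 7.25, g(5/6) = 281/36.
Sum = Δu · [g(-5/6) + g(-0.5) + g(-1/6) + ...].
Sum ≈ 11.352.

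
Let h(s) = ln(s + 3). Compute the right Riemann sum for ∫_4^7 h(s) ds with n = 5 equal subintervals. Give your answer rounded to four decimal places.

6.5102

Δs = (7 − 4)/5 = 0.6.
Right endpoints: 4.6, 5.2, 5.8, 6.4, 7.
h(4.6) ≈ 2.0281, h(5.2) ≈ 2.1041, h(5.8) ≈ 2.1748, h(6.4) ≈ 2.2407, h(7) ≈ 2.3026.
Sum = Δs · [h(4.6) + h(5.2) + h(5.8) + h(6.4) + h(7)].
Sum ≈ 6.5102.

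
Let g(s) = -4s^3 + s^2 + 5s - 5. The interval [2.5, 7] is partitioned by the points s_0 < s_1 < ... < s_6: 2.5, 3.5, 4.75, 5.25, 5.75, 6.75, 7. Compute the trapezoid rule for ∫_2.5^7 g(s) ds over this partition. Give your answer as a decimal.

-2205.1875

Subinterval widths: 1, 1.25, 0.5, 0.5, 1, 0.25.
g(2.5) = -48.75, g(3.5) = -146.75, g(4.75) = -387.375, g(5.25) = -530, g(5.75) = -703.625, g(6.75) = -1155.875, g(7) = -1293.
On each subinterval the trapezoid contributes (Δs_i/2)·[g(s_{i-1}) + g(s_i)].
Sum = -2205.1875.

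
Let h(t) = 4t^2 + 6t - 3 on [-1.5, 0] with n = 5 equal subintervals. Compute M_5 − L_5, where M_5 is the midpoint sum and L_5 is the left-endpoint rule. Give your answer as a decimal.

-0.135

M_5 = -6.795.
L_5 = -6.66.
M_5 − L_5 = -0.135.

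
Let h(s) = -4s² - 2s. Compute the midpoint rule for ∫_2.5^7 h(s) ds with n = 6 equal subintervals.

-478.40625

Δs = (7 − 2.5)/6 = 0.75.
Midpoints: 2.875, 3.625, 4.375, 5.125, 5.875, 6.625.
h(2.875) = -38.8125, h(3.625) = -59.8125, h(4.375) = -85.3125, h(5.125) = -115.3125, h(5.875) = -149.8125, h(6.625) = -188.8125.
Sum = Δs · [h(2.875) + h(3.625) + h(4.375) + ...].
Sum = -478.40625.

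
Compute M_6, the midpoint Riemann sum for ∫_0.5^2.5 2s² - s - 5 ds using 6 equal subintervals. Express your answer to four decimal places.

-2.7037

Δs = (2.5 − 0.5)/6 = 1/3.
Midpoints: 2/3, 1, 4/3, 5/3, 2, 7/3.
f(2/3) = -43/9, f(1) = -4, f(4/3) = -25/9, f(5/3) = -10/9, f(2) = 1, f(7/3) = 32/9.
Sum = Δs · [f(2/3) + f(1) + f(4/3) + ...].
Sum ≈ -2.7037.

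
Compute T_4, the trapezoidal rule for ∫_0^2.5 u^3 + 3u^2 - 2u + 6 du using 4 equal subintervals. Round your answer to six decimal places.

35.239258

Δu = (2.5 − 0)/4 = 0.625.
f(0) = 6, f(0.625) = 3157/512, f(1.25) = 10.140625, f(1.875) = 9927/512, f(2.5) = 35.375.
T_4 = (Δu/2)·[f(u_0) + 2f(u_1) + 2f(u_2) + 2f(u_3) + f(u_4)].
Sum ≈ 35.239258.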